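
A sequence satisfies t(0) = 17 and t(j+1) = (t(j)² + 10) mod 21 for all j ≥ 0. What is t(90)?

We have t(0) = 17; t(1) = 5; t(2) = 14; t(3) = 17.
The sequence repeats with period 3.
(90 - 0) mod 3 = 0, so t(90) = t(0) = 17.

17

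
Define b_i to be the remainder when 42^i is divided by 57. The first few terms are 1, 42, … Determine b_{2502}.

Computing terms: b_0 = 1, b_1 = 42, b_2 = 54, b_3 = 45, b_4 = 9, b_5 = 36, b_6 = 30, b_7 = 6, b_8 = 24, b_9 = 39, b_{10} = 42.
Since b_{10} = b_1 = 42, the sequence is eventually periodic: after a pre-period of length 1 it cycles with period 9.
For i ≥ 1, b_i depends only on (i - 1) mod 9. (2502 - 1) mod 9 = 8, so b_{2502} = b_9 = 39.

39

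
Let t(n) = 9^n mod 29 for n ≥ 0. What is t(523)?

5

We have t(0) = 1; t(1) = 9; t(2) = 23; t(3) = 4; t(4) = 7; t(5) = 5; t(6) = 16; t(7) = 28; t(8) = 20; t(9) = 6; t(10) = 25; t(11) = 22; t(12) = 24; t(13) = 13; t(14) = 1.
The sequence repeats with period 14.
(523 - 0) mod 14 = 5, so t(523) = t(5) = 5.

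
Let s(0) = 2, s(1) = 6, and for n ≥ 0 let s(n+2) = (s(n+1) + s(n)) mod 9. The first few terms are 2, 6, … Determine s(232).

We have s(0) = 2,  s(1) = 6,  s(2) = 8,  s(3) = 5,  s(4) = 4,  s(5) = 0,  s(6) = 4,  s(7) = 4,  s(8) = 8,  s(9) = 3,  s(10) = 2,  s(11) = 5,  s(12) = 7,  s(13) = 3,  s(14) = 1,  s(15) = 4,  s(16) = 5,  s(17) = 0,  s(18) = 5,  s(19) = 5,  s(20) = 1,  s(21) = 6,  s(22) = 7,  s(23) = 4,  s(24) = 2,  s(25) = 6.
The sequence repeats with period 24.
(232 - 0) mod 24 = 16, so s(232) = s(16) = 5.

5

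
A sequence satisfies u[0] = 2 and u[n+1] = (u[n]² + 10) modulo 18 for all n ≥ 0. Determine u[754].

14

Listing terms: u[0] = 2,  u[1] = 14,  u[2] = 8,  u[3] = 2.
Since u[3] = u[0] = 2, the sequence is periodic with period 3.
(754 - 0) mod 3 = 1, so u[754] = u[1] = 14.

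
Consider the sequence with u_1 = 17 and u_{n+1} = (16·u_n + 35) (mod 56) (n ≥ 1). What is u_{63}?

19

Computing terms: u_1 = 17, u_2 = 27, u_3 = 19, u_4 = 3, u_5 = 27.
Since u_5 = u_2 = 27, the sequence is eventually periodic: after a pre-period of length 1 it cycles with period 3.
For n ≥ 2, u_n depends only on (n - 2) mod 3. (63 - 2) mod 3 = 1, so u_{63} = u_3 = 19.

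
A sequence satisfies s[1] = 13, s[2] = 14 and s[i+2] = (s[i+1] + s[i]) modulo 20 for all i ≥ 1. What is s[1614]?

9

Computing terms: s[1] = 13, s[2] = 14, s[3] = 7, s[4] = 1, s[5] = 8, s[6] = 9, s[7] = 17, s[8] = 6, s[9] = 3, s[10] = 9, s[11] = 12, s[12] = 1, s[13] = 13, s[14] = 14.
Since (s[13], s[14]) = (s[1], s[2]) = (13, 14) (two consecutive terms determine the rest), the sequence is periodic with period 12.
So s[1614] = s[1 + ((1614-1) mod 12)] = s[6] = 9.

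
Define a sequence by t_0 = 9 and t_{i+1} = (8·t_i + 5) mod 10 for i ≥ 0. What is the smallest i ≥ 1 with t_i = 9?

We have t_0 = 9,  t_1 = 7,  t_2 = 1,  t_3 = 3,  t_4 = 9.
Since t_4 = t_0 = 9, the sequence is periodic with period 4.
The value 9 next appears (with i ≥ 1) at t_4.

4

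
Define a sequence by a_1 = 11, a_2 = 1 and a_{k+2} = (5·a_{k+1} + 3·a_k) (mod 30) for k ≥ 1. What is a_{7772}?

13

We have a_1 = 11, a_2 = 1, a_3 = 8, a_4 = 13, a_5 = 29, a_6 = 4, a_7 = 17, a_8 = 7, a_9 = 26, a_{10} = 1, a_{11} = 23, a_{12} = 28, a_{13} = 29, a_{14} = 19, a_{15} = 2, a_{16} = 7, a_{17} = 11, a_{18} = 16, a_{19} = 23, a_{20} = 13, a_{21} = 14, a_{22} = 19, a_{23} = 17, a_{24} = 22, a_{25} = 11, a_{26} = 1.
The sequence repeats with period 24.
(7772 - 1) mod 24 = 19, so a_{7772} = a_{20} = 13.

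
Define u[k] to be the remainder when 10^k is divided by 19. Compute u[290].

We have u[1] = 10, u[2] = 5, u[3] = 12, u[4] = 6, u[5] = 3, u[6] = 11, u[7] = 15, u[8] = 17, u[9] = 18, u[10] = 9, u[11] = 14, u[12] = 7, u[13] = 13, u[14] = 16, u[15] = 8, u[16] = 4, u[17] = 2, u[18] = 1, u[19] = 10.
The sequence repeats with period 18.
(290 - 1) mod 18 = 1, so u[290] = u[2] = 5.

5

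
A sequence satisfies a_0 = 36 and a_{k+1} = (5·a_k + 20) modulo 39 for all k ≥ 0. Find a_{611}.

11

a_0 = 36; a_1 = 5; a_2 = 6; a_3 = 11; a_4 = 36.
The sequence repeats with period 4.
(611 - 0) mod 4 = 3, so a_{611} = a_3 = 11.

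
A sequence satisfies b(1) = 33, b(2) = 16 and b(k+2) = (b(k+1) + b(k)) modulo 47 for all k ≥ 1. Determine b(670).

b(1) = 33, b(2) = 16, b(3) = 2, b(4) = 18, b(5) = 20, b(6) = 38, b(7) = 11, b(8) = 2, b(9) = 13, b(10) = 15, b(11) = 28, b(12) = 43, b(13) = 24, b(14) = 20, b(15) = 44, b(16) = 17, b(17) = 14, b(18) = 31, b(19) = 45, b(20) = 29, b(21) = 27, b(22) = 9, b(23) = 36, b(24) = 45, b(25) = 34, b(26) = 32, b(27) = 19, b(28) = 4, b(29) = 23, b(30) = 27, b(31) = 3, b(32) = 30, b(33) = 33, b(34) = 16.
The sequence repeats with period 32.
So b(670) = b(1 + ((670-1) mod 32)) = b(30) = 27.

27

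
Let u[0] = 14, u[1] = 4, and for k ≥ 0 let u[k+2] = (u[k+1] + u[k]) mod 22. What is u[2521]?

4

Listing terms: u[0] = 14, u[1] = 4, u[2] = 18, u[3] = 0, u[4] = 18, u[5] = 18, u[6] = 14, u[7] = 10, u[8] = 2, u[9] = 12, u[10] = 14, u[11] = 4.
Since (u[10], u[11]) = (u[0], u[1]) = (14, 4) (two consecutive terms determine the rest), the sequence is periodic with period 10.
(2521 - 0) mod 10 = 1, so u[2521] = u[1] = 4.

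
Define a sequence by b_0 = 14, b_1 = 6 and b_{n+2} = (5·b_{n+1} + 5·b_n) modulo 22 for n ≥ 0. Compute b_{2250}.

We have b_0 = 14, b_1 = 6, b_2 = 12, b_3 = 2, b_4 = 4, b_5 = 8, b_6 = 16, b_7 = 10, b_8 = 20, b_9 = 18, b_{10} = 14, b_{11} = 6.
The sequence repeats with period 10.
(2250 - 0) mod 10 = 0, so b_{2250} = b_0 = 14.

14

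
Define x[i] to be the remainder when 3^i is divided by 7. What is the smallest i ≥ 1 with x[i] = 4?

4

Computing terms: x[0] = 1, x[1] = 3, x[2] = 2, x[3] = 6, x[4] = 4, x[5] = 5, x[6] = 1.
Since x[6] = x[0] = 1, the sequence is periodic with period 6.
The value 4 first appears (with i ≥ 1) at x[4].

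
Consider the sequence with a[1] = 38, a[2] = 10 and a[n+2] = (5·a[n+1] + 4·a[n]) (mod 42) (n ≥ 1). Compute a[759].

a[1] = 38; a[2] = 10; a[3] = 34; a[4] = 0; a[5] = 10; a[6] = 8; a[7] = 38; a[8] = 12; a[9] = 2; a[10] = 16; a[11] = 4; a[12] = 0; a[13] = 16; a[14] = 38; a[15] = 2; a[16] = 36; a[17] = 20; a[18] = 34; a[19] = 40; a[20] = 0; a[21] = 34; a[22] = 2; a[23] = 20; a[24] = 24; a[25] = 32; a[26] = 4; a[27] = 22; a[28] = 0; a[29] = 4; a[30] = 20; a[31] = 32; a[32] = 30; a[33] = 26; a[34] = 40; a[35] = 10; a[36] = 0; a[37] = 40; a[38] = 32; a[39] = 26; a[40] = 6; a[41] = 8; a[42] = 22; a[43] = 16; a[44] = 0; a[45] = 22; a[46] = 26; a[47] = 8; a[48] = 18; a[49] = 38; a[50] = 10.
The sequence repeats with period 48.
(759 - 1) mod 48 = 38, so a[759] = a[39] = 26.

26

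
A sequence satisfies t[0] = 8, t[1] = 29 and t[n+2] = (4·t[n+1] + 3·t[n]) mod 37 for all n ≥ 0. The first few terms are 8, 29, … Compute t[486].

Computing terms: t[0] = 8; t[1] = 29; t[2] = 29; t[3] = 18; t[4] = 11; t[5] = 24; t[6] = 18; t[7] = 33; t[8] = 1; t[9] = 29; t[10] = 8; t[11] = 8; t[12] = 19; t[13] = 26; t[14] = 13; t[15] = 19; t[16] = 4; t[17] = 36; t[18] = 8; t[19] = 29.
The sequence repeats with period 18.
(486 - 0) mod 18 = 0, so t[486] = t[0] = 8.

8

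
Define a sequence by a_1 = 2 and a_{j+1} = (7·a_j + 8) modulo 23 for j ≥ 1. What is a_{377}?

1

Computing terms: a_1 = 2, a_2 = 22, a_3 = 1, a_4 = 15, a_5 = 21, a_6 = 17, a_7 = 12, a_8 = 0, a_9 = 8, a_{10} = 18, a_{11} = 19, a_{12} = 3, a_{13} = 6, a_{14} = 4, a_{15} = 13, a_{16} = 7, a_{17} = 11, a_{18} = 16, a_{19} = 5, a_{20} = 20, a_{21} = 10, a_{22} = 9, a_{23} = 2.
Since a_{23} = a_1 = 2, the sequence is periodic with period 22.
So a_{377} = a_{1 + ((377-1) mod 22)} = a_3 = 1.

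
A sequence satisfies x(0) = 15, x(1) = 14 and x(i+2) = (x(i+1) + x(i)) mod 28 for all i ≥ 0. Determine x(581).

3

Listing terms: x(0) = 15,  x(1) = 14,  x(2) = 1,  x(3) = 15,  x(4) = 16,  x(5) = 3,  x(6) = 19,  x(7) = 22,  x(8) = 13,  x(9) = 7,  x(10) = 20,  x(11) = 27,  x(12) = 19,  x(13) = 18,  x(14) = 9,  x(15) = 27,  x(16) = 8,  x(17) = 7,  x(18) = 15,  x(19) = 22,  x(20) = 9,  x(21) = 3,  x(22) = 12,  x(23) = 15,  x(24) = 27,  x(25) = 14,  x(26) = 13,  x(27) = 27,  x(28) = 12,  x(29) = 11,  x(30) = 23,  x(31) = 6,  x(32) = 1,  x(33) = 7,  x(34) = 8,  x(35) = 15,  x(36) = 23,  x(37) = 10,  x(38) = 5,  x(39) = 15,  x(40) = 20,  x(41) = 7,  x(42) = 27,  x(43) = 6,  x(44) = 5,  x(45) = 11,  x(46) = 16,  x(47) = 27,  x(48) = 15,  x(49) = 14.
The sequence repeats with period 48.
So x(581) = x(0 + ((581-0) mod 48)) = x(5) = 3.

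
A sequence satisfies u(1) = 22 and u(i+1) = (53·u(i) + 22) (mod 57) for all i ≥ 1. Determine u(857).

u(1) = 22,  u(2) = 48,  u(3) = 1,  u(4) = 18,  u(5) = 7,  u(6) = 51,  u(7) = 46,  u(8) = 9,  u(9) = 43,  u(10) = 21,  u(11) = 52,  u(12) = 42,  u(13) = 25,  u(14) = 36,  u(15) = 49,  u(16) = 54,  u(17) = 34,  u(18) = 0,  u(19) = 22.
Since u(19) = u(1) = 22, the sequence is periodic with period 18.
(857 - 1) mod 18 = 10, so u(857) = u(11) = 52.

52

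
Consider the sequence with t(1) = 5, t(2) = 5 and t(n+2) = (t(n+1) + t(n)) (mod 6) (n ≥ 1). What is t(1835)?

1

t(1) = 5, t(2) = 5, t(3) = 4, t(4) = 3, t(5) = 1, t(6) = 4, t(7) = 5, t(8) = 3, t(9) = 2, t(10) = 5, t(11) = 1, t(12) = 0, t(13) = 1, t(14) = 1, t(15) = 2, t(16) = 3, t(17) = 5, t(18) = 2, t(19) = 1, t(20) = 3, t(21) = 4, t(22) = 1, t(23) = 5, t(24) = 0, t(25) = 5, t(26) = 5.
Since (t(25), t(26)) = (t(1), t(2)) = (5, 5) (two consecutive terms determine the rest), the sequence is periodic with period 24.
So t(1835) = t(1 + ((1835-1) mod 24)) = t(11) = 1.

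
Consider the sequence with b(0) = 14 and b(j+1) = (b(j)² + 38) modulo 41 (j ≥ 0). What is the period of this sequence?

Listing terms: b(0) = 14, b(1) = 29, b(2) = 18, b(3) = 34, b(4) = 5, b(5) = 22, b(6) = 30, b(7) = 36, b(8) = 22.
Since b(8) = b(5) = 22, the sequence is eventually periodic: after a pre-period of length 5 it cycles with period 3.

3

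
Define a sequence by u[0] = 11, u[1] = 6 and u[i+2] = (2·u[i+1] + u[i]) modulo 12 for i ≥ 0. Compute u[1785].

6

Listing terms: u[0] = 11,  u[1] = 6,  u[2] = 11,  u[3] = 4,  u[4] = 7,  u[5] = 6,  u[6] = 7,  u[7] = 8,  u[8] = 11,  u[9] = 6.
The sequence repeats with period 8.
(1785 - 0) mod 8 = 1, so u[1785] = u[1] = 6.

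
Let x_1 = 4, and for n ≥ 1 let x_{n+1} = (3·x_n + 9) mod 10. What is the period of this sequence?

4

Listing terms: x_1 = 4; x_2 = 1; x_3 = 2; x_4 = 5; x_5 = 4.
Since x_5 = x_1 = 4, the sequence is periodic with period 4.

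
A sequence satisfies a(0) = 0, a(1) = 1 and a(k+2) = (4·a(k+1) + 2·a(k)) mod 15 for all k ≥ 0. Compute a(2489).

11

We have a(0) = 0, a(1) = 1, a(2) = 4, a(3) = 3, a(4) = 5, a(5) = 11, a(6) = 9, a(7) = 13, a(8) = 10, a(9) = 6, a(10) = 14, a(11) = 8, a(12) = 0, a(13) = 1.
The sequence repeats with period 12.
So a(2489) = a(0 + ((2489-0) mod 12)) = a(5) = 11.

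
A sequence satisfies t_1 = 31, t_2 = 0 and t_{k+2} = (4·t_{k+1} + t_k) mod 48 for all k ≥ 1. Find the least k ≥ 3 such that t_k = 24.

6

We have t_1 = 31, t_2 = 0, t_3 = 31, t_4 = 28, t_5 = 47, t_6 = 24, t_7 = 47, t_8 = 20, t_9 = 31, t_{10} = 0.
Since (t_9, t_{10}) = (t_1, t_2) = (31, 0) (two consecutive terms determine the rest), the sequence is periodic with period 8.
The value 24 first appears (with k ≥ 3) at t_6.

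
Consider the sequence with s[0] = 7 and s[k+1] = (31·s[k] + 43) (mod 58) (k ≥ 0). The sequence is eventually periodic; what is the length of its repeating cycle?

Listing terms: s[0] = 7, s[1] = 28, s[2] = 41, s[3] = 38, s[4] = 3, s[5] = 20, s[6] = 25, s[7] = 6, s[8] = 55, s[9] = 8, s[10] = 1, s[11] = 16, s[12] = 17, s[13] = 48, s[14] = 23, s[15] = 2, s[16] = 47, s[17] = 50, s[18] = 27, s[19] = 10, s[20] = 5, s[21] = 24, s[22] = 33, s[23] = 22, s[24] = 29, s[25] = 14, s[26] = 13, s[27] = 40, s[28] = 7.
Since s[28] = s[0] = 7, the sequence is periodic with period 28.

28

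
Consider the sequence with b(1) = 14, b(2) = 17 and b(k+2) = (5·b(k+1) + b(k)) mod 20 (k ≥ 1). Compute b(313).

We have b(1) = 14,  b(2) = 17,  b(3) = 19,  b(4) = 12,  b(5) = 19,  b(6) = 7,  b(7) = 14,  b(8) = 17.
Since (b(7), b(8)) = (b(1), b(2)) = (14, 17) (two consecutive terms determine the rest), the sequence is periodic with period 6.
(313 - 1) mod 6 = 0, so b(313) = b(1) = 14.

14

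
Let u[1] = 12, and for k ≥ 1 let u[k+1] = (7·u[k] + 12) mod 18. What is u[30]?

We have u[1] = 12,  u[2] = 6,  u[3] = 0,  u[4] = 12.
The sequence repeats with period 3.
(30 - 1) mod 3 = 2, so u[30] = u[3] = 0.

0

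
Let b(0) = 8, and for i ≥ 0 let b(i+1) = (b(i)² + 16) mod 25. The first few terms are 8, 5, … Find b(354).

Listing terms: b(0) = 8; b(1) = 5; b(2) = 16; b(3) = 22; b(4) = 0; b(5) = 16.
Since b(5) = b(2) = 16, the sequence is eventually periodic: after a pre-period of length 2 it cycles with period 3.
For i ≥ 2, b(i) depends only on (i - 2) mod 3. (354 - 2) mod 3 = 1, so b(354) = b(3) = 22.

22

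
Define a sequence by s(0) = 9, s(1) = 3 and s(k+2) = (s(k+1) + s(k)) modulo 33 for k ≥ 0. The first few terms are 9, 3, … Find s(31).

3

Computing terms: s(0) = 9; s(1) = 3; s(2) = 12; s(3) = 15; s(4) = 27; s(5) = 9; s(6) = 3.
The sequence repeats with period 5.
So s(31) = s(0 + ((31-0) mod 5)) = s(1) = 3.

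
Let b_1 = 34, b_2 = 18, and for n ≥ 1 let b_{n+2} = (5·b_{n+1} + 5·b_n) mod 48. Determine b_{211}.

10

b_1 = 34,  b_2 = 18,  b_3 = 20,  b_4 = 46,  b_5 = 42,  b_6 = 8,  b_7 = 10,  b_8 = 42,  b_9 = 20,  b_{10} = 22,  b_{11} = 18,  b_{12} = 8,  b_{13} = 34,  b_{14} = 18.
Since (b_{13}, b_{14}) = (b_1, b_2) = (34, 18) (two consecutive terms determine the rest), the sequence is periodic with period 12.
(211 - 1) mod 12 = 6, so b_{211} = b_7 = 10.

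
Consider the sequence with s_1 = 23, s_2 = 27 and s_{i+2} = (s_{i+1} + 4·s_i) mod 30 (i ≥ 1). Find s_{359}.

Computing terms: s_1 = 23; s_2 = 27; s_3 = 29; s_4 = 17; s_5 = 13; s_6 = 21; s_7 = 13; s_8 = 7; s_9 = 29; s_{10} = 27; s_{11} = 23; s_{12} = 11; s_{13} = 13; s_{14} = 27; s_{15} = 19; s_{16} = 7; s_{17} = 23; s_{18} = 21; s_{19} = 23; s_{20} = 17; s_{21} = 19; s_{22} = 27; s_{23} = 13; s_{24} = 1; s_{25} = 23; s_{26} = 27.
The sequence repeats with period 24.
So s_{359} = s_{1 + ((359-1) mod 24)} = s_{23} = 13.

13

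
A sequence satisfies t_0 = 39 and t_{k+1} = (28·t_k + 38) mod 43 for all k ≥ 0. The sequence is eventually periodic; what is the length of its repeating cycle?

Listing terms: t_0 = 39,  t_1 = 12,  t_2 = 30,  t_3 = 18,  t_4 = 26,  t_5 = 35,  t_6 = 29,  t_7 = 33,  t_8 = 16,  t_9 = 13,  t_{10} = 15,  t_{11} = 28,  t_{12} = 5,  t_{13} = 6,  t_{14} = 34,  t_{15} = 1,  t_{16} = 23,  t_{17} = 37,  t_{18} = 42,  t_{19} = 10,  t_{20} = 17,  t_{21} = 41,  t_{22} = 25,  t_{23} = 7,  t_{24} = 19,  t_{25} = 11,  t_{26} = 2,  t_{27} = 8,  t_{28} = 4,  t_{29} = 21,  t_{30} = 24,  t_{31} = 22,  t_{32} = 9,  t_{33} = 32,  t_{34} = 31,  t_{35} = 3,  t_{36} = 36,  t_{37} = 14,  t_{38} = 0,  t_{39} = 38,  t_{40} = 27,  t_{41} = 20,  t_{42} = 39.
The sequence repeats with period 42.

42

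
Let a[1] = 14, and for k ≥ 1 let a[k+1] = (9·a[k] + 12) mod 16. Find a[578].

10

Computing terms: a[1] = 14, a[2] = 10, a[3] = 6, a[4] = 2, a[5] = 14.
The sequence repeats with period 4.
(578 - 1) mod 4 = 1, so a[578] = a[2] = 10.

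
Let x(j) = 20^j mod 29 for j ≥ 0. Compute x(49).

1

Computing terms: x(0) = 1,  x(1) = 20,  x(2) = 23,  x(3) = 25,  x(4) = 7,  x(5) = 24,  x(6) = 16,  x(7) = 1.
The sequence repeats with period 7.
So x(49) = x(0 + ((49-0) mod 7)) = x(0) = 1.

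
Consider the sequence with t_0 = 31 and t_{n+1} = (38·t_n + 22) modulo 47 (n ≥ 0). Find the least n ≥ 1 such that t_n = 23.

Computing terms: t_0 = 31; t_1 = 25; t_2 = 32; t_3 = 16; t_4 = 19; t_5 = 39; t_6 = 0; t_7 = 22; t_8 = 12; t_9 = 8; t_{10} = 44; t_{11} = 2; t_{12} = 4; t_{13} = 33; t_{14} = 7; t_{15} = 6; t_{16} = 15; t_{17} = 28; t_{18} = 5; t_{19} = 24; t_{20} = 41; t_{21} = 29; t_{22} = 43; t_{23} = 11; t_{24} = 17; t_{25} = 10; t_{26} = 26; t_{27} = 23; t_{28} = 3; t_{29} = 42; t_{30} = 20; t_{31} = 30; t_{32} = 34; t_{33} = 45; t_{34} = 40; t_{35} = 38; t_{36} = 9; t_{37} = 35; t_{38} = 36; t_{39} = 27; t_{40} = 14; t_{41} = 37; t_{42} = 18; t_{43} = 1; t_{44} = 13; t_{45} = 46; t_{46} = 31.
Since t_{46} = t_0 = 31, the sequence is periodic with period 46.
The value 23 first appears (with n ≥ 1) at t_{27}.

27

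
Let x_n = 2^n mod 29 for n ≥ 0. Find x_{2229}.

Listing terms: x_0 = 1, x_1 = 2, x_2 = 4, x_3 = 8, x_4 = 16, x_5 = 3, x_6 = 6, x_7 = 12, x_8 = 24, x_9 = 19, x_{10} = 9, x_{11} = 18, x_{12} = 7, x_{13} = 14, x_{14} = 28, x_{15} = 27, x_{16} = 25, x_{17} = 21, x_{18} = 13, x_{19} = 26, x_{20} = 23, x_{21} = 17, x_{22} = 5, x_{23} = 10, x_{24} = 20, x_{25} = 11, x_{26} = 22, x_{27} = 15, x_{28} = 1.
Since x_{28} = x_0 = 1, the sequence is periodic with period 28.
(2229 - 0) mod 28 = 17, so x_{2229} = x_{17} = 21.

21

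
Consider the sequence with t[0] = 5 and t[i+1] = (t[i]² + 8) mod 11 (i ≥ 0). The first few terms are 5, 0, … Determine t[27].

We have t[0] = 5; t[1] = 0; t[2] = 8; t[3] = 6; t[4] = 0.
Since t[4] = t[1] = 0, the sequence is eventually periodic: after a pre-period of length 1 it cycles with period 3.
For i ≥ 1, t[i] depends only on (i - 1) mod 3. (27 - 1) mod 3 = 2, so t[27] = t[3] = 6.

6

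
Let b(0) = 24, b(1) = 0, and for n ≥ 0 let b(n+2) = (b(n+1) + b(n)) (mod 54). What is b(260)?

12

Listing terms: b(0) = 24,  b(1) = 0,  b(2) = 24,  b(3) = 24,  b(4) = 48,  b(5) = 18,  b(6) = 12,  b(7) = 30,  b(8) = 42,  b(9) = 18,  b(10) = 6,  b(11) = 24,  b(12) = 30,  b(13) = 0,  b(14) = 30,  b(15) = 30,  b(16) = 6,  b(17) = 36,  b(18) = 42,  b(19) = 24,  b(20) = 12,  b(21) = 36,  b(22) = 48,  b(23) = 30,  b(24) = 24,  b(25) = 0.
The sequence repeats with period 24.
(260 - 0) mod 24 = 20, so b(260) = b(20) = 12.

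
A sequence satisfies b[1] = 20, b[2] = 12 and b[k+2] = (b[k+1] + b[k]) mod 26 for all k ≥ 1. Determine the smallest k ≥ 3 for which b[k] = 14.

7

We have b[1] = 20, b[2] = 12, b[3] = 6, b[4] = 18, b[5] = 24, b[6] = 16, b[7] = 14, b[8] = 4, b[9] = 18, b[10] = 22, b[11] = 14, b[12] = 10, b[13] = 24, b[14] = 8, b[15] = 6, b[16] = 14, b[17] = 20, b[18] = 8, b[19] = 2, b[20] = 10, b[21] = 12, b[22] = 22, b[23] = 8, b[24] = 4, b[25] = 12, b[26] = 16, b[27] = 2, b[28] = 18, b[29] = 20, b[30] = 12.
The sequence repeats with period 28.
The value 14 first appears (with k ≥ 3) at b[7].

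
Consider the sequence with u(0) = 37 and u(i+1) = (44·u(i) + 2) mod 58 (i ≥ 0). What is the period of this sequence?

28

Listing terms: u(0) = 37, u(1) = 6, u(2) = 34, u(3) = 48, u(4) = 26, u(5) = 44, u(6) = 24, u(7) = 14, u(8) = 38, u(9) = 50, u(10) = 56, u(11) = 30, u(12) = 46, u(13) = 54, u(14) = 0, u(15) = 2, u(16) = 32, u(17) = 18, u(18) = 40, u(19) = 22, u(20) = 42, u(21) = 52, u(22) = 28, u(23) = 16, u(24) = 10, u(25) = 36, u(26) = 20, u(27) = 12, u(28) = 8, u(29) = 6.
Since u(29) = u(1) = 6, the sequence is eventually periodic: after a pre-period of length 1 it cycles with period 28.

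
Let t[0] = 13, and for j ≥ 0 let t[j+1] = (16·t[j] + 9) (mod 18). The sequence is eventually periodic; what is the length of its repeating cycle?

Computing terms: t[0] = 13, t[1] = 1, t[2] = 7, t[3] = 13.
Since t[3] = t[0] = 13, the sequence is periodic with period 3.

3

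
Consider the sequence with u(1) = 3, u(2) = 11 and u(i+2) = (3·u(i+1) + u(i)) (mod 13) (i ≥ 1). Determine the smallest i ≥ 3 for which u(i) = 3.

5

u(1) = 3, u(2) = 11, u(3) = 10, u(4) = 2, u(5) = 3, u(6) = 11.
Since (u(5), u(6)) = (u(1), u(2)) = (3, 11) (two consecutive terms determine the rest), the sequence is periodic with period 4.
The value 3 next appears (with i ≥ 3) at u(5).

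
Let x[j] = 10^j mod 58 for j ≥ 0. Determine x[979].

x[0] = 1,  x[1] = 10,  x[2] = 42,  x[3] = 14,  x[4] = 24,  x[5] = 8,  x[6] = 22,  x[7] = 46,  x[8] = 54,  x[9] = 18,  x[10] = 6,  x[11] = 2,  x[12] = 20,  x[13] = 26,  x[14] = 28,  x[15] = 48,  x[16] = 16,  x[17] = 44,  x[18] = 34,  x[19] = 50,  x[20] = 36,  x[21] = 12,  x[22] = 4,  x[23] = 40,  x[24] = 52,  x[25] = 56,  x[26] = 38,  x[27] = 32,  x[28] = 30,  x[29] = 10.
Since x[29] = x[1] = 10, the sequence is eventually periodic: after a pre-period of length 1 it cycles with period 28.
For j ≥ 1, x[j] depends only on (j - 1) mod 28. (979 - 1) mod 28 = 26, so x[979] = x[27] = 32.

32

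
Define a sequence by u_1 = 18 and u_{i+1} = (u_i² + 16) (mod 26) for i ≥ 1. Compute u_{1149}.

0

Listing terms: u_1 = 18, u_2 = 2, u_3 = 20, u_4 = 0, u_5 = 16, u_6 = 12, u_7 = 4, u_8 = 6, u_9 = 0.
Since u_9 = u_4 = 0, the sequence is eventually periodic: after a pre-period of length 3 it cycles with period 5.
For i ≥ 4, u_i depends only on (i - 4) mod 5. (1149 - 4) mod 5 = 0, so u_{1149} = u_4 = 0.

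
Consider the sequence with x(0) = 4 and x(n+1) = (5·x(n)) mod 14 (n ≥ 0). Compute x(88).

Listing terms: x(0) = 4,  x(1) = 6,  x(2) = 2,  x(3) = 10,  x(4) = 8,  x(5) = 12,  x(6) = 4.
The sequence repeats with period 6.
(88 - 0) mod 6 = 4, so x(88) = x(4) = 8.

8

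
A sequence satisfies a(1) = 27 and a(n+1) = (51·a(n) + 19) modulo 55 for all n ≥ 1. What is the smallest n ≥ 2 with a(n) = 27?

11

Listing terms: a(1) = 27, a(2) = 21, a(3) = 45, a(4) = 4, a(5) = 3, a(6) = 7, a(7) = 46, a(8) = 0, a(9) = 19, a(10) = 53, a(11) = 27.
The sequence repeats with period 10.
The value 27 next appears (with n ≥ 2) at a(11).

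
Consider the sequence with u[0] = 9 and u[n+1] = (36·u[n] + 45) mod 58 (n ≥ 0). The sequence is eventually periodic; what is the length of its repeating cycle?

Listing terms: u[0] = 9; u[1] = 21; u[2] = 47; u[3] = 55; u[4] = 53; u[5] = 39; u[6] = 57; u[7] = 9.
Since u[7] = u[0] = 9, the sequence is periodic with period 7.

7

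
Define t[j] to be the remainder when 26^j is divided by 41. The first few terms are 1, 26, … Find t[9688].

18

Computing terms: t[0] = 1,  t[1] = 26,  t[2] = 20,  t[3] = 28,  t[4] = 31,  t[5] = 27,  t[6] = 5,  t[7] = 7,  t[8] = 18,  t[9] = 17,  t[10] = 32,  t[11] = 12,  t[12] = 25,  t[13] = 35,  t[14] = 8,  t[15] = 3,  t[16] = 37,  t[17] = 19,  t[18] = 2,  t[19] = 11,  t[20] = 40,  t[21] = 15,  t[22] = 21,  t[23] = 13,  t[24] = 10,  t[25] = 14,  t[26] = 36,  t[27] = 34,  t[28] = 23,  t[29] = 24,  t[30] = 9,  t[31] = 29,  t[32] = 16,  t[33] = 6,  t[34] = 33,  t[35] = 38,  t[36] = 4,  t[37] = 22,  t[38] = 39,  t[39] = 30,  t[40] = 1.
The sequence repeats with period 40.
So t[9688] = t[0 + ((9688-0) mod 40)] = t[8] = 18.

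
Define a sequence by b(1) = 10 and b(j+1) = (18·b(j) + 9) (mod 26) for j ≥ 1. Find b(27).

Computing terms: b(1) = 10,  b(2) = 7,  b(3) = 5,  b(4) = 21,  b(5) = 23,  b(6) = 7.
Since b(6) = b(2) = 7, the sequence is eventually periodic: after a pre-period of length 1 it cycles with period 4.
For j ≥ 2, b(j) depends only on (j - 2) mod 4. (27 - 2) mod 4 = 1, so b(27) = b(3) = 5.

5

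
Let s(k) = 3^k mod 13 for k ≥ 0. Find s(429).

Listing terms: s(0) = 1; s(1) = 3; s(2) = 9; s(3) = 1.
Since s(3) = s(0) = 1, the sequence is periodic with period 3.
(429 - 0) mod 3 = 0, so s(429) = s(0) = 1.

1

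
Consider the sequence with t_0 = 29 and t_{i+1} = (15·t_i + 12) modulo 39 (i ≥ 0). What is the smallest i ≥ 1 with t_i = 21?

10

Listing terms: t_0 = 29, t_1 = 18, t_2 = 9, t_3 = 30, t_4 = 33, t_5 = 0, t_6 = 12, t_7 = 36, t_8 = 6, t_9 = 24, t_{10} = 21, t_{11} = 15, t_{12} = 3, t_{13} = 18.
Since t_{13} = t_1 = 18, the sequence is eventually periodic: after a pre-period of length 1 it cycles with period 12.
The value 21 first appears (with i ≥ 1) at t_{10}.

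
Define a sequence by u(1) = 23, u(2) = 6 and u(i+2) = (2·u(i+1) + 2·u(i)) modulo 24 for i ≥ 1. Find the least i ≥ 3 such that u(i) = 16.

6

u(1) = 23,  u(2) = 6,  u(3) = 10,  u(4) = 8,  u(5) = 12,  u(6) = 16,  u(7) = 8,  u(8) = 0,  u(9) = 16,  u(10) = 8.
Since (u(9), u(10)) = (u(6), u(7)) = (16, 8) (two consecutive terms determine the rest), the sequence is eventually periodic: after a pre-period of length 5 it cycles with period 3.
The value 16 first appears (with i ≥ 3) at u(6).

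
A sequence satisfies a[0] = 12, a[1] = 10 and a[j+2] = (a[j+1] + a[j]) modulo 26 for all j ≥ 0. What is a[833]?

8

Computing terms: a[0] = 12,  a[1] = 10,  a[2] = 22,  a[3] = 6,  a[4] = 2,  a[5] = 8,  a[6] = 10,  a[7] = 18,  a[8] = 2,  a[9] = 20,  a[10] = 22,  a[11] = 16,  a[12] = 12,  a[13] = 2,  a[14] = 14,  a[15] = 16,  a[16] = 4,  a[17] = 20,  a[18] = 24,  a[19] = 18,  a[20] = 16,  a[21] = 8,  a[22] = 24,  a[23] = 6,  a[24] = 4,  a[25] = 10,  a[26] = 14,  a[27] = 24,  a[28] = 12,  a[29] = 10.
Since (a[28], a[29]) = (a[0], a[1]) = (12, 10) (two consecutive terms determine the rest), the sequence is periodic with period 28.
(833 - 0) mod 28 = 21, so a[833] = a[21] = 8.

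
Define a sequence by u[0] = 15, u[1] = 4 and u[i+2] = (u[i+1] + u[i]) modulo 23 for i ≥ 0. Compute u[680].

3

Listing terms: u[0] = 15, u[1] = 4, u[2] = 19, u[3] = 0, u[4] = 19, u[5] = 19, u[6] = 15, u[7] = 11, u[8] = 3, u[9] = 14, u[10] = 17, u[11] = 8, u[12] = 2, u[13] = 10, u[14] = 12, u[15] = 22, u[16] = 11, u[17] = 10, u[18] = 21, u[19] = 8, u[20] = 6, u[21] = 14, u[22] = 20, u[23] = 11, u[24] = 8, u[25] = 19, u[26] = 4, u[27] = 0, u[28] = 4, u[29] = 4, u[30] = 8, u[31] = 12, u[32] = 20, u[33] = 9, u[34] = 6, u[35] = 15, u[36] = 21, u[37] = 13, u[38] = 11, u[39] = 1, u[40] = 12, u[41] = 13, u[42] = 2, u[43] = 15, u[44] = 17, u[45] = 9, u[46] = 3, u[47] = 12, u[48] = 15, u[49] = 4.
Since (u[48], u[49]) = (u[0], u[1]) = (15, 4) (two consecutive terms determine the rest), the sequence is periodic with period 48.
(680 - 0) mod 48 = 8, so u[680] = u[8] = 3.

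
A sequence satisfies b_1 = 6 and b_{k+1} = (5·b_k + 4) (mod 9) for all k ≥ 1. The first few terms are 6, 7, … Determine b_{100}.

1

Listing terms: b_1 = 6, b_2 = 7, b_3 = 3, b_4 = 1, b_5 = 0, b_6 = 4, b_7 = 6.
Since b_7 = b_1 = 6, the sequence is periodic with period 6.
(100 - 1) mod 6 = 3, so b_{100} = b_4 = 1.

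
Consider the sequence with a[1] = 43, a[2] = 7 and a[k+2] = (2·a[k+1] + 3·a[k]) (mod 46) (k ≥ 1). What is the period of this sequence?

22

Listing terms: a[1] = 43; a[2] = 7; a[3] = 5; a[4] = 31; a[5] = 31; a[6] = 17; a[7] = 35; a[8] = 29; a[9] = 25; a[10] = 45; a[11] = 27; a[12] = 5; a[13] = 45; a[14] = 13; a[15] = 23; a[16] = 39; a[17] = 9; a[18] = 43; a[19] = 21; a[20] = 33; a[21] = 37; a[22] = 35; a[23] = 43; a[24] = 7.
The sequence repeats with period 22.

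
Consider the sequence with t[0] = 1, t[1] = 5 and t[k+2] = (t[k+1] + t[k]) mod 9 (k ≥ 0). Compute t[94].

t[0] = 1; t[1] = 5; t[2] = 6; t[3] = 2; t[4] = 8; t[5] = 1; t[6] = 0; t[7] = 1; t[8] = 1; t[9] = 2; t[10] = 3; t[11] = 5; t[12] = 8; t[13] = 4; t[14] = 3; t[15] = 7; t[16] = 1; t[17] = 8; t[18] = 0; t[19] = 8; t[20] = 8; t[21] = 7; t[22] = 6; t[23] = 4; t[24] = 1; t[25] = 5.
The sequence repeats with period 24.
So t[94] = t[0 + ((94-0) mod 24)] = t[22] = 6.

6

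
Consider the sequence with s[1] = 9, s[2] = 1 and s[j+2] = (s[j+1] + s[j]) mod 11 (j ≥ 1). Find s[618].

8

s[1] = 9, s[2] = 1, s[3] = 10, s[4] = 0, s[5] = 10, s[6] = 10, s[7] = 9, s[8] = 8, s[9] = 6, s[10] = 3, s[11] = 9, s[12] = 1.
The sequence repeats with period 10.
So s[618] = s[1 + ((618-1) mod 10)] = s[8] = 8.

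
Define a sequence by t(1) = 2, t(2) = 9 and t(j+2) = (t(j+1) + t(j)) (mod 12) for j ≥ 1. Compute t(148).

8

t(1) = 2,  t(2) = 9,  t(3) = 11,  t(4) = 8,  t(5) = 7,  t(6) = 3,  t(7) = 10,  t(8) = 1,  t(9) = 11,  t(10) = 0,  t(11) = 11,  t(12) = 11,  t(13) = 10,  t(14) = 9,  t(15) = 7,  t(16) = 4,  t(17) = 11,  t(18) = 3,  t(19) = 2,  t(20) = 5,  t(21) = 7,  t(22) = 0,  t(23) = 7,  t(24) = 7,  t(25) = 2,  t(26) = 9.
Since (t(25), t(26)) = (t(1), t(2)) = (2, 9) (two consecutive terms determine the rest), the sequence is periodic with period 24.
(148 - 1) mod 24 = 3, so t(148) = t(4) = 8.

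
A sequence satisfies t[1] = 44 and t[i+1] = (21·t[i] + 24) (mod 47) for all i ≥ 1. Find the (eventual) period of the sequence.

23

t[1] = 44, t[2] = 8, t[3] = 4, t[4] = 14, t[5] = 36, t[6] = 28, t[7] = 1, t[8] = 45, t[9] = 29, t[10] = 22, t[11] = 16, t[12] = 31, t[13] = 17, t[14] = 5, t[15] = 35, t[16] = 7, t[17] = 30, t[18] = 43, t[19] = 34, t[20] = 33, t[21] = 12, t[22] = 41, t[23] = 39, t[24] = 44.
Since t[24] = t[1] = 44, the sequence is periodic with period 23.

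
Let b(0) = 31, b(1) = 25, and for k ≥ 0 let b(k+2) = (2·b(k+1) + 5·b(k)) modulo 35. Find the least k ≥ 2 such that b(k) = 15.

9

b(0) = 31, b(1) = 25, b(2) = 30, b(3) = 10, b(4) = 30, b(5) = 5, b(6) = 20, b(7) = 30, b(8) = 20, b(9) = 15, b(10) = 25, b(11) = 20, b(12) = 25, b(13) = 10, b(14) = 5, b(15) = 25, b(16) = 5, b(17) = 30, b(18) = 15, b(19) = 5, b(20) = 15, b(21) = 20, b(22) = 10, b(23) = 15, b(24) = 10, b(25) = 25, b(26) = 30.
Since (b(25), b(26)) = (b(1), b(2)) = (25, 30) (two consecutive terms determine the rest), the sequence is eventually periodic: after a pre-period of length 1 it cycles with period 24.
The value 15 first appears (with k ≥ 2) at b(9).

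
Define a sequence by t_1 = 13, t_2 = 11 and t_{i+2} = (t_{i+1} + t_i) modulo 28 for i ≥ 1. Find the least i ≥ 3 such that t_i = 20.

33

t_1 = 13, t_2 = 11, t_3 = 24, t_4 = 7, t_5 = 3, t_6 = 10, t_7 = 13, t_8 = 23, t_9 = 8, t_{10} = 3, t_{11} = 11, t_{12} = 14, t_{13} = 25, t_{14} = 11, t_{15} = 8, t_{16} = 19, t_{17} = 27, t_{18} = 18, t_{19} = 17, t_{20} = 7, t_{21} = 24, t_{22} = 3, t_{23} = 27, t_{24} = 2, t_{25} = 1, t_{26} = 3, t_{27} = 4, t_{28} = 7, t_{29} = 11, t_{30} = 18, t_{31} = 1, t_{32} = 19, t_{33} = 20, t_{34} = 11, t_{35} = 3, t_{36} = 14, t_{37} = 17, t_{38} = 3, t_{39} = 20, t_{40} = 23, t_{41} = 15, t_{42} = 10, t_{43} = 25, t_{44} = 7, t_{45} = 4, t_{46} = 11, t_{47} = 15, t_{48} = 26, t_{49} = 13, t_{50} = 11.
Since (t_{49}, t_{50}) = (t_1, t_2) = (13, 11) (two consecutive terms determine the rest), the sequence is periodic with period 48.
The value 20 first appears (with i ≥ 3) at t_{33}.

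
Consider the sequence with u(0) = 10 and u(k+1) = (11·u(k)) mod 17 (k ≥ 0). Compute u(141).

2

u(0) = 10, u(1) = 8, u(2) = 3, u(3) = 16, u(4) = 6, u(5) = 15, u(6) = 12, u(7) = 13, u(8) = 7, u(9) = 9, u(10) = 14, u(11) = 1, u(12) = 11, u(13) = 2, u(14) = 5, u(15) = 4, u(16) = 10.
Since u(16) = u(0) = 10, the sequence is periodic with period 16.
So u(141) = u(0 + ((141-0) mod 16)) = u(13) = 2.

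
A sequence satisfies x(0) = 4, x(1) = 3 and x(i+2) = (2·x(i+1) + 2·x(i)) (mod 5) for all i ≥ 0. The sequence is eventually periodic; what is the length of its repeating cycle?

24

We have x(0) = 4, x(1) = 3, x(2) = 4, x(3) = 4, x(4) = 1, x(5) = 0, x(6) = 2, x(7) = 4, x(8) = 2, x(9) = 2, x(10) = 3, x(11) = 0, x(12) = 1, x(13) = 2, x(14) = 1, x(15) = 1, x(16) = 4, x(17) = 0, x(18) = 3, x(19) = 1, x(20) = 3, x(21) = 3, x(22) = 2, x(23) = 0, x(24) = 4, x(25) = 3.
Since (x(24), x(25)) = (x(0), x(1)) = (4, 3) (two consecutive terms determine the rest), the sequence is periodic with period 24.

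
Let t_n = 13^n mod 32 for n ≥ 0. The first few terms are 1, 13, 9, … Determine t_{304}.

1

Computing terms: t_0 = 1; t_1 = 13; t_2 = 9; t_3 = 21; t_4 = 17; t_5 = 29; t_6 = 25; t_7 = 5; t_8 = 1.
Since t_8 = t_0 = 1, the sequence is periodic with period 8.
(304 - 0) mod 8 = 0, so t_{304} = t_0 = 1.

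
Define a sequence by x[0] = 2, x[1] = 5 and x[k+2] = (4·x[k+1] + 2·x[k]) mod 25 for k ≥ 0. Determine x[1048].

17

Computing terms: x[0] = 2; x[1] = 5; x[2] = 24; x[3] = 6; x[4] = 22; x[5] = 0; x[6] = 19; x[7] = 1; x[8] = 17; x[9] = 20; x[10] = 14; x[11] = 21; x[12] = 12; x[13] = 15; x[14] = 9; x[15] = 16; x[16] = 7; x[17] = 10; x[18] = 4; x[19] = 11; x[20] = 2; x[21] = 5.
The sequence repeats with period 20.
(1048 - 0) mod 20 = 8, so x[1048] = x[8] = 17.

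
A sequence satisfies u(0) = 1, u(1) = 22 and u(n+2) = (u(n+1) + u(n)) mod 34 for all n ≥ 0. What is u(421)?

12

We have u(0) = 1,  u(1) = 22,  u(2) = 23,  u(3) = 11,  u(4) = 0,  u(5) = 11,  u(6) = 11,  u(7) = 22,  u(8) = 33,  u(9) = 21,  u(10) = 20,  u(11) = 7,  u(12) = 27,  u(13) = 0,  u(14) = 27,  u(15) = 27,  u(16) = 20,  u(17) = 13,  u(18) = 33,  u(19) = 12,  u(20) = 11,  u(21) = 23,  u(22) = 0,  u(23) = 23,  u(24) = 23,  u(25) = 12,  u(26) = 1,  u(27) = 13,  u(28) = 14,  u(29) = 27,  u(30) = 7,  u(31) = 0,  u(32) = 7,  u(33) = 7,  u(34) = 14,  u(35) = 21,  u(36) = 1,  u(37) = 22.
The sequence repeats with period 36.
So u(421) = u(0 + ((421-0) mod 36)) = u(25) = 12.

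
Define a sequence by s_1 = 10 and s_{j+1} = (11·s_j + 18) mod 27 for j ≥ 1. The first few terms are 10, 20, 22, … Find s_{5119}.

19

s_1 = 10; s_2 = 20; s_3 = 22; s_4 = 17; s_5 = 16; s_6 = 5; s_7 = 19; s_8 = 11; s_9 = 4; s_{10} = 8; s_{11} = 25; s_{12} = 23; s_{13} = 1; s_{14} = 2; s_{15} = 13; s_{16} = 26; s_{17} = 7; s_{18} = 14; s_{19} = 10.
Since s_{19} = s_1 = 10, the sequence is periodic with period 18.
(5119 - 1) mod 18 = 6, so s_{5119} = s_7 = 19.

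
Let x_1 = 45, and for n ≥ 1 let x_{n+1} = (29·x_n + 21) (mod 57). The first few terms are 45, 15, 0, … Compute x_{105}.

x_1 = 45; x_2 = 15; x_3 = 0; x_4 = 21; x_5 = 3; x_6 = 51; x_7 = 18; x_8 = 30; x_9 = 36; x_{10} = 39; x_{11} = 12; x_{12} = 27; x_{13} = 6; x_{14} = 24; x_{15} = 33; x_{16} = 9; x_{17} = 54; x_{18} = 48; x_{19} = 45.
Since x_{19} = x_1 = 45, the sequence is periodic with period 18.
(105 - 1) mod 18 = 14, so x_{105} = x_{15} = 33.

33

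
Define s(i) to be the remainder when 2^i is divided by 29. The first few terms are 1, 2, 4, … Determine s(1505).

Computing terms: s(0) = 1, s(1) = 2, s(2) = 4, s(3) = 8, s(4) = 16, s(5) = 3, s(6) = 6, s(7) = 12, s(8) = 24, s(9) = 19, s(10) = 9, s(11) = 18, s(12) = 7, s(13) = 14, s(14) = 28, s(15) = 27, s(16) = 25, s(17) = 21, s(18) = 13, s(19) = 26, s(20) = 23, s(21) = 17, s(22) = 5, s(23) = 10, s(24) = 20, s(25) = 11, s(26) = 22, s(27) = 15, s(28) = 1.
Since s(28) = s(0) = 1, the sequence is periodic with period 28.
(1505 - 0) mod 28 = 21, so s(1505) = s(21) = 17.

17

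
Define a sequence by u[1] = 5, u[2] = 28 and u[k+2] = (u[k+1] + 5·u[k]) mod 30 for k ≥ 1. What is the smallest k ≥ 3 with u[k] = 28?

8

Listing terms: u[1] = 5; u[2] = 28; u[3] = 23; u[4] = 13; u[5] = 8; u[6] = 13; u[7] = 23; u[8] = 28; u[9] = 23.
Since (u[8], u[9]) = (u[2], u[3]) = (28, 23) (two consecutive terms determine the rest), the sequence is eventually periodic: after a pre-period of length 1 it cycles with period 6.
The value 28 next appears (with k ≥ 3) at u[8].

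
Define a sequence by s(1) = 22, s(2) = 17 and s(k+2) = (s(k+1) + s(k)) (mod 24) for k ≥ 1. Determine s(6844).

8

We have s(1) = 22, s(2) = 17, s(3) = 15, s(4) = 8, s(5) = 23, s(6) = 7, s(7) = 6, s(8) = 13, s(9) = 19, s(10) = 8, s(11) = 3, s(12) = 11, s(13) = 14, s(14) = 1, s(15) = 15, s(16) = 16, s(17) = 7, s(18) = 23, s(19) = 6, s(20) = 5, s(21) = 11, s(22) = 16, s(23) = 3, s(24) = 19, s(25) = 22, s(26) = 17.
Since (s(25), s(26)) = (s(1), s(2)) = (22, 17) (two consecutive terms determine the rest), the sequence is periodic with period 24.
So s(6844) = s(1 + ((6844-1) mod 24)) = s(4) = 8.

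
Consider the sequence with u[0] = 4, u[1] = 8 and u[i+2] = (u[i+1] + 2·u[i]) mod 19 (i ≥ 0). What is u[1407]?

u[0] = 4; u[1] = 8; u[2] = 16; u[3] = 13; u[4] = 7; u[5] = 14; u[6] = 9; u[7] = 18; u[8] = 17; u[9] = 15; u[10] = 11; u[11] = 3; u[12] = 6; u[13] = 12; u[14] = 5; u[15] = 10; u[16] = 1; u[17] = 2; u[18] = 4; u[19] = 8.
Since (u[18], u[19]) = (u[0], u[1]) = (4, 8) (two consecutive terms determine the rest), the sequence is periodic with period 18.
(1407 - 0) mod 18 = 3, so u[1407] = u[3] = 13.

13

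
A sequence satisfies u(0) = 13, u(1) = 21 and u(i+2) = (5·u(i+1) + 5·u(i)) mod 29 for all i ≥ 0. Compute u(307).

26

Computing terms: u(0) = 13,  u(1) = 21,  u(2) = 25,  u(3) = 27,  u(4) = 28,  u(5) = 14,  u(6) = 7,  u(7) = 18,  u(8) = 9,  u(9) = 19,  u(10) = 24,  u(11) = 12,  u(12) = 6,  u(13) = 3,  u(14) = 16,  u(15) = 8,  u(16) = 4,  u(17) = 2,  u(18) = 1,  u(19) = 15,  u(20) = 22,  u(21) = 11,  u(22) = 20,  u(23) = 10,  u(24) = 5,  u(25) = 17,  u(26) = 23,  u(27) = 26,  u(28) = 13,  u(29) = 21.
The sequence repeats with period 28.
So u(307) = u(0 + ((307-0) mod 28)) = u(27) = 26.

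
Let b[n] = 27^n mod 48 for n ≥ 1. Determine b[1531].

We have b[1] = 27,  b[2] = 9,  b[3] = 3,  b[4] = 33,  b[5] = 27.
Since b[5] = b[1] = 27, the sequence is periodic with period 4.
(1531 - 1) mod 4 = 2, so b[1531] = b[3] = 3.

3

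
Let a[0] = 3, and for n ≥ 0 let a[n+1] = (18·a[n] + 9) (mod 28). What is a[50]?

a[0] = 3, a[1] = 7, a[2] = 23, a[3] = 3.
The sequence repeats with period 3.
(50 - 0) mod 3 = 2, so a[50] = a[2] = 23.

23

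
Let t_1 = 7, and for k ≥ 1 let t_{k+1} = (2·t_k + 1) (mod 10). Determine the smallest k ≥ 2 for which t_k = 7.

t_1 = 7, t_2 = 5, t_3 = 1, t_4 = 3, t_5 = 7.
The sequence repeats with period 4.
The value 7 next appears (with k ≥ 2) at t_5.

5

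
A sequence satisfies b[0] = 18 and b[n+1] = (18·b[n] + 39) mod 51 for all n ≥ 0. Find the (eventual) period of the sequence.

17

We have b[0] = 18, b[1] = 6, b[2] = 45, b[3] = 33, b[4] = 21, b[5] = 9, b[6] = 48, b[7] = 36, b[8] = 24, b[9] = 12, b[10] = 0, b[11] = 39, b[12] = 27, b[13] = 15, b[14] = 3, b[15] = 42, b[16] = 30, b[17] = 18.
Since b[17] = b[0] = 18, the sequence is periodic with period 17.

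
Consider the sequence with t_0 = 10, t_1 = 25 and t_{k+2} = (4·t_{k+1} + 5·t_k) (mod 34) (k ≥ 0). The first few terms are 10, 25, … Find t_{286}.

t_0 = 10; t_1 = 25; t_2 = 14; t_3 = 11; t_4 = 12; t_5 = 1; t_6 = 30; t_7 = 23; t_8 = 4; t_9 = 29; t_{10} = 0; t_{11} = 9; t_{12} = 2; t_{13} = 19; t_{14} = 18; t_{15} = 31; t_{16} = 10; t_{17} = 25.
Since (t_{16}, t_{17}) = (t_0, t_1) = (10, 25) (two consecutive terms determine the rest), the sequence is periodic with period 16.
(286 - 0) mod 16 = 14, so t_{286} = t_{14} = 18.

18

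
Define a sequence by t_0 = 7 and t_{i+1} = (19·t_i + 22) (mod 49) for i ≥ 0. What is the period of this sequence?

6

We have t_0 = 7; t_1 = 8; t_2 = 27; t_3 = 45; t_4 = 44; t_5 = 25; t_6 = 7.
Since t_6 = t_0 = 7, the sequence is periodic with period 6.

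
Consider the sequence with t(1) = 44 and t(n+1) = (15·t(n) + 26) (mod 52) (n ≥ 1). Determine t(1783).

8

t(1) = 44,  t(2) = 10,  t(3) = 20,  t(4) = 14,  t(5) = 28,  t(6) = 30,  t(7) = 8,  t(8) = 42,  t(9) = 32,  t(10) = 38,  t(11) = 24,  t(12) = 22,  t(13) = 44.
The sequence repeats with period 12.
(1783 - 1) mod 12 = 6, so t(1783) = t(7) = 8.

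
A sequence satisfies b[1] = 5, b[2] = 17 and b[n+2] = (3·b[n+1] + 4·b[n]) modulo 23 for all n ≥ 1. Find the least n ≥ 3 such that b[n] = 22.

18

Listing terms: b[1] = 5, b[2] = 17, b[3] = 2, b[4] = 5, b[5] = 0, b[6] = 20, b[7] = 14, b[8] = 7, b[9] = 8, b[10] = 6, b[11] = 4, b[12] = 13, b[13] = 9, b[14] = 10, b[15] = 20, b[16] = 8, b[17] = 12, b[18] = 22, b[19] = 22, b[20] = 16, b[21] = 21, b[22] = 12, b[23] = 5, b[24] = 17.
The sequence repeats with period 22.
The value 22 first appears (with n ≥ 3) at b[18].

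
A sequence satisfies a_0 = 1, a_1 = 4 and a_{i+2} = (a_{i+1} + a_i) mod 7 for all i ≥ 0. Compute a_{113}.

4

Computing terms: a_0 = 1, a_1 = 4, a_2 = 5, a_3 = 2, a_4 = 0, a_5 = 2, a_6 = 2, a_7 = 4, a_8 = 6, a_9 = 3, a_{10} = 2, a_{11} = 5, a_{12} = 0, a_{13} = 5, a_{14} = 5, a_{15} = 3, a_{16} = 1, a_{17} = 4.
Since (a_{16}, a_{17}) = (a_0, a_1) = (1, 4) (two consecutive terms determine the rest), the sequence is periodic with period 16.
(113 - 0) mod 16 = 1, so a_{113} = a_1 = 4.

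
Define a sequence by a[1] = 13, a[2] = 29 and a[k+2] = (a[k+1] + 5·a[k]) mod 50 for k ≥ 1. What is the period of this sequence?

15

a[1] = 13, a[2] = 29, a[3] = 44, a[4] = 39, a[5] = 9, a[6] = 4, a[7] = 49, a[8] = 19, a[9] = 14, a[10] = 9, a[11] = 29, a[12] = 24, a[13] = 19, a[14] = 39, a[15] = 34, a[16] = 29, a[17] = 49, a[18] = 44, a[19] = 39.
Since (a[18], a[19]) = (a[3], a[4]) = (44, 39) (two consecutive terms determine the rest), the sequence is eventually periodic: after a pre-period of length 2 it cycles with period 15.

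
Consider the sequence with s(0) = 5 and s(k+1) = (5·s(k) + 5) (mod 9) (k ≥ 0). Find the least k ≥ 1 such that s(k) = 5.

6

We have s(0) = 5, s(1) = 3, s(2) = 2, s(3) = 6, s(4) = 8, s(5) = 0, s(6) = 5.
The sequence repeats with period 6.
The value 5 next appears (with k ≥ 1) at s(6).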